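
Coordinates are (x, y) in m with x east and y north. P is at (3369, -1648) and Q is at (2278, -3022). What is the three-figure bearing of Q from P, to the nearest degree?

218°

Δeast = 2278 − 3369 = -1091.00; Δnorth = -3022 − -1648 = -1374.00.
Bearing = atan2(Δeast, Δnorth) mod 360° = 218.45° ≈ 218°.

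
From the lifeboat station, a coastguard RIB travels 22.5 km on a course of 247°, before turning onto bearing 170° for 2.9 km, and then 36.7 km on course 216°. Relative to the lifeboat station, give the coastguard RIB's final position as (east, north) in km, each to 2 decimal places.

(-41.78, -41.34)

Leg 1 (247°, 22.5 km): east 22.5 sin 247° = -20.71, north 22.5 cos 247° = -8.79
Leg 2 (170°, 2.9 km): east 2.9 sin 170° = 0.50, north 2.9 cos 170° = -2.86
Leg 3 (216°, 36.7 km): east 36.7 sin 216° = -21.57, north 36.7 cos 216° = -29.69
Summing: -41.78 km east, -41.34 km north → (-41.78, -41.34).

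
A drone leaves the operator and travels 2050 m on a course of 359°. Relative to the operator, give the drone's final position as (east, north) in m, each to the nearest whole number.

Leg 1 (359°, 2050 m): east 2050 sin 359° = -35.78, north 2050 cos 359° = 2049.69
Summing: -35.78 m east, 2049.69 m north → (-36, 2050).

(-36, 2050)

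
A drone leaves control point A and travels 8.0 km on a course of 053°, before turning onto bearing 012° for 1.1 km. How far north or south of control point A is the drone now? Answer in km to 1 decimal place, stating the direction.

Leg 1 (053°, 8.0 km): east 8.0 sin 53° = 6.39, north 8.0 cos 53° = 4.81
Leg 2 (012°, 1.1 km): east 1.1 sin 12° = 0.23, north 1.1 cos 12° = 1.08
Net north component: 5.89 km.

5.9 km north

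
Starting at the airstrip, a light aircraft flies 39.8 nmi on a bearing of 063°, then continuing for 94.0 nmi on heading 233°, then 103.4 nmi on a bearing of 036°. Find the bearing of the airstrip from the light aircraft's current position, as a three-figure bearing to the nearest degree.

Leg 1 (063°, 39.8 nmi): east 39.8 sin 63° = 35.46, north 39.8 cos 63° = 18.07
Leg 2 (233°, 94.0 nmi): east 94.0 sin 233° = -75.07, north 94.0 cos 233° = -56.57
Leg 3 (036°, 103.4 nmi): east 103.4 sin 36° = 60.78, north 103.4 cos 36° = 83.65
Net displacement: 21.17 east, 45.15 north. Direction back to start is (-21.17, -45.15): bearing = atan2(-21.17, -45.15) mod 360° = 205.12° ≈ 205°.

205°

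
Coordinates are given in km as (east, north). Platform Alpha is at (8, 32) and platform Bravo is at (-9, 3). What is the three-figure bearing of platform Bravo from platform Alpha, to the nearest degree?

Δeast = -9 − 8 = -17.00; Δnorth = 3 − 32 = -29.00.
Bearing = atan2(Δeast, Δnorth) mod 360° = 210.38° ≈ 210°.

210°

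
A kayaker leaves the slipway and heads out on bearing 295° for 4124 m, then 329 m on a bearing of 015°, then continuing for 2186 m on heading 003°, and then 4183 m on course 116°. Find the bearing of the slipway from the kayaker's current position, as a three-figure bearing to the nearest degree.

Leg 1 (295°, 4124 m): east 4124 sin 295° = -3737.61, north 4124 cos 295° = 1742.88
Leg 2 (015°, 329 m): east 329 sin 15° = 85.15, north 329 cos 15° = 317.79
Leg 3 (003°, 2186 m): east 2186 sin 3° = 114.41, north 2186 cos 3° = 2183.00
Leg 4 (116°, 4183 m): east 4183 sin 116° = 3759.66, north 4183 cos 116° = -1833.71
Net displacement: 221.60 east, 2409.96 north. Direction back to start is (-221.60, -2409.96): bearing = atan2(-221.60, -2409.96) mod 360° = 185.25° ≈ 185°.

185°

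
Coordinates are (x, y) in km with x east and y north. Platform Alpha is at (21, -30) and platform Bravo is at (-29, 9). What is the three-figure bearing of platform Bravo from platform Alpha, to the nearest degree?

308°

Δeast = -29 − 21 = -50.00; Δnorth = 9 − -30 = 39.00.
Bearing = atan2(Δeast, Δnorth) mod 360° = 307.95° ≈ 308°.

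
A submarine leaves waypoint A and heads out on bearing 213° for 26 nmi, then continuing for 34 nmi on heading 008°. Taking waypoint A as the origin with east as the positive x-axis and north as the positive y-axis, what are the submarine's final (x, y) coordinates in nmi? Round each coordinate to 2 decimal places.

Leg 1 (213°, 26 nmi): east 26 sin 213° = -14.16, north 26 cos 213° = -21.81
Leg 2 (008°, 34 nmi): east 34 sin 8° = 4.73, north 34 cos 8° = 33.67
Summing: -9.43 nmi east, 11.86 nmi north → (-9.43, 11.86).

(-9.43, 11.86)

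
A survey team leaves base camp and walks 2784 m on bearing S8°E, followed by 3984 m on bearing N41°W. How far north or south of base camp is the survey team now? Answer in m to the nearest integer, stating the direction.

Leg 1 (S8°E, 2784 m): east 2784 sin 172° = 387.46, north 2784 cos 172° = -2756.91
Leg 2 (N41°W, 3984 m): east 3984 sin 319° = -2613.74, north 3984 cos 319° = 3006.76
Net north component: 249.86 m.

250 m north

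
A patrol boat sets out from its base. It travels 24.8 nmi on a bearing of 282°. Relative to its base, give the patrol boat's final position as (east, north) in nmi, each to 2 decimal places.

(-24.26, 5.16)

Leg 1 (282°, 24.8 nmi): east 24.8 sin 282° = -24.26, north 24.8 cos 282° = 5.16
Summing: -24.26 nmi east, 5.16 nmi north → (-24.26, 5.16).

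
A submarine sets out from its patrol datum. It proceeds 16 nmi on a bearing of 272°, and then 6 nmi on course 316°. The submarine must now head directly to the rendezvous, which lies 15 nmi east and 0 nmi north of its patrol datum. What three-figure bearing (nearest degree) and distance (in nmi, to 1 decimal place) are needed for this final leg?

Leg 1 (272°, 16 nmi): east 16 sin 272° = -15.99, north 16 cos 272° = 0.56
Leg 2 (316°, 6 nmi): east 6 sin 316° = -4.17, north 6 cos 316° = 4.32
Current position: (-20.16, 4.87). Target: (15, 0). Remaining: Δeast = 35.16, Δnorth = -4.87.
Bearing = atan2(35.16, -4.87) mod 360° = 97.89°; distance = √((35.16)² + (-4.87)²) = 35.494 nmi.

098°, 35.5 nmi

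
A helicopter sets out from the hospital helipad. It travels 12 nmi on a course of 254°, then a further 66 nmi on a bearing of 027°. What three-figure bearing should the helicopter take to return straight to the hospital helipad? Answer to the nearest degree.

Leg 1 (254°, 12 nmi): east 12 sin 254° = -11.54, north 12 cos 254° = -3.31
Leg 2 (027°, 66 nmi): east 66 sin 27° = 29.96, north 66 cos 27° = 58.81
Net displacement: 18.43 east, 55.50 north. Direction back to start is (-18.43, -55.50): bearing = atan2(-18.43, -55.50) mod 360° = 198.37° ≈ 198°.

198°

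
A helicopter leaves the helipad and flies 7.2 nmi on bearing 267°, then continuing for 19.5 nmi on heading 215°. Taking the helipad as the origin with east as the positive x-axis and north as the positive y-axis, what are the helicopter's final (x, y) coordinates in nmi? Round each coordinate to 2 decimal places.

(-18.37, -16.35)

Leg 1 (267°, 7.2 nmi): east 7.2 sin 267° = -7.19, north 7.2 cos 267° = -0.38
Leg 2 (215°, 19.5 nmi): east 19.5 sin 215° = -11.18, north 19.5 cos 215° = -15.97
Summing: -18.37 nmi east, -16.35 nmi north → (-18.37, -16.35).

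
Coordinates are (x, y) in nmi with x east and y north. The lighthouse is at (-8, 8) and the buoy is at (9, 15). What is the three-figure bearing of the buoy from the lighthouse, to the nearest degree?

Δeast = 9 − -8 = 17.00; Δnorth = 15 − 8 = 7.00.
Bearing = atan2(Δeast, Δnorth) mod 360° = 67.62° ≈ 068°.

068°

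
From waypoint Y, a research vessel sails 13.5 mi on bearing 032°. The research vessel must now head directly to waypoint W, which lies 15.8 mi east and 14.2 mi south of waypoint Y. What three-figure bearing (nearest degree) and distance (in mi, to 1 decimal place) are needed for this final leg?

161°, 27.1 mi

Leg 1 (032°, 13.5 mi): east 13.5 sin 32° = 7.15, north 13.5 cos 32° = 11.45
Current position: (7.15, 11.45). Target: (15.8, -14.2). Remaining: Δeast = 8.65, Δnorth = -25.65.
Bearing = atan2(8.65, -25.65) mod 360° = 161.37°; distance = √((8.65)² + (-25.65)²) = 27.067 mi.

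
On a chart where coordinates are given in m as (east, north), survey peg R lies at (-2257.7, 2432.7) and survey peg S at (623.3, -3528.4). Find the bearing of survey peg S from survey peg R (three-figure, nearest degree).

Δeast = 623.3 − -2257.7 = 2881.00; Δnorth = -3528.4 − 2432.7 = -5961.10.
Bearing = atan2(Δeast, Δnorth) mod 360° = 154.21° ≈ 154°.

154°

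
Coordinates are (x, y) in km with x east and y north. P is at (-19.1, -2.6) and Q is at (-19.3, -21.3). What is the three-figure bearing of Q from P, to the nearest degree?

Δeast = -19.3 − -19.1 = -0.20; Δnorth = -21.3 − -2.6 = -18.70.
Bearing = atan2(Δeast, Δnorth) mod 360° = 180.61° ≈ 181°.

181°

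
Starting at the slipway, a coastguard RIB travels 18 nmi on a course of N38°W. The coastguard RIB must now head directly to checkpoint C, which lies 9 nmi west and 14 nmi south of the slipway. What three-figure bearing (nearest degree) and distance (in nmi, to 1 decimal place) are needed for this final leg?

Leg 1 (N38°W, 18 nmi): east 18 sin 322° = -11.08, north 18 cos 322° = 14.18
Current position: (-11.08, 14.18). Target: (-9, -14). Remaining: Δeast = 2.08, Δnorth = -28.18.
Bearing = atan2(2.08, -28.18) mod 360° = 175.78°; distance = √((2.08)² + (-28.18)²) = 28.261 nmi.

176°, 28.3 nmi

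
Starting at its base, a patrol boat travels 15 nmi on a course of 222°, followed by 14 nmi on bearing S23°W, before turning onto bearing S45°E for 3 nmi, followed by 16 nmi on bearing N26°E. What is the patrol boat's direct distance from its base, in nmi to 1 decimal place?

Leg 1 (222°, 15 nmi): east 15 sin 222° = -10.04, north 15 cos 222° = -11.15
Leg 2 (S23°W, 14 nmi): east 14 sin 203° = -5.47, north 14 cos 203° = -12.89
Leg 3 (S45°E, 3 nmi): east 3 sin 135° = 2.12, north 3 cos 135° = -2.12
Leg 4 (N26°E, 16 nmi): east 16 sin 26° = 7.01, north 16 cos 26° = 14.38
Net: -6.37 east, -11.77 north. Distance = √((-6.37)² + (-11.77)²) = 13.388 nmi.

13.4 nmi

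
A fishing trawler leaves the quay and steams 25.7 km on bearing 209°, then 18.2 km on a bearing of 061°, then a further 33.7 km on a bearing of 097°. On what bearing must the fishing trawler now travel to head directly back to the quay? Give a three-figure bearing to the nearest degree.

296°

Leg 1 (209°, 25.7 km): east 25.7 sin 209° = -12.46, north 25.7 cos 209° = -22.48
Leg 2 (061°, 18.2 km): east 18.2 sin 61° = 15.92, north 18.2 cos 61° = 8.82
Leg 3 (097°, 33.7 km): east 33.7 sin 97° = 33.45, north 33.7 cos 97° = -4.11
Net displacement: 36.91 east, -17.76 north. Direction back to start is (-36.91, 17.76): bearing = atan2(-36.91, 17.76) mod 360° = 295.70° ≈ 296°.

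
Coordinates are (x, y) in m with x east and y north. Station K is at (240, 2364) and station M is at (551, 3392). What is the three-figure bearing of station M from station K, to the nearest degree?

Δeast = 551 − 240 = 311.00; Δnorth = 3392 − 2364 = 1028.00.
Bearing = atan2(Δeast, Δnorth) mod 360° = 16.83° ≈ 017°.

017°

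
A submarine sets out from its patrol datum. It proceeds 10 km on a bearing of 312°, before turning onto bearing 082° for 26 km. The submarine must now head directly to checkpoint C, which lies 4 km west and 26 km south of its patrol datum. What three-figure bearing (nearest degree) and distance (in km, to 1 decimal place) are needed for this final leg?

212°, 42.6 km

Leg 1 (312°, 10 km): east 10 sin 312° = -7.43, north 10 cos 312° = 6.69
Leg 2 (082°, 26 km): east 26 sin 82° = 25.75, north 26 cos 82° = 3.62
Current position: (18.32, 10.31). Target: (-4, -26). Remaining: Δeast = -22.32, Δnorth = -36.31.
Bearing = atan2(-22.32, -36.31) mod 360° = 211.57°; distance = √((-22.32)² + (-36.31)²) = 42.619 km.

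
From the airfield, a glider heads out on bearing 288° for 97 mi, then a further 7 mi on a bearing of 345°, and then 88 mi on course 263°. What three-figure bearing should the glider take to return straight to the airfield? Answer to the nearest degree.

Leg 1 (288°, 97 mi): east 97 sin 288° = -92.25, north 97 cos 288° = 29.97
Leg 2 (345°, 7 mi): east 7 sin 345° = -1.81, north 7 cos 345° = 6.76
Leg 3 (263°, 88 mi): east 88 sin 263° = -87.34, north 88 cos 263° = -10.72
Net displacement: -181.41 east, 26.01 north. Direction back to start is (181.41, -26.01): bearing = atan2(181.41, -26.01) mod 360° = 98.16° ≈ 098°.

098°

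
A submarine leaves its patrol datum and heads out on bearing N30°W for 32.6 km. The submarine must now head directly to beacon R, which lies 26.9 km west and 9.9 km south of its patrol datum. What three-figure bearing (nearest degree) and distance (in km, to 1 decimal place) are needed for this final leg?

196°, 39.6 km

Leg 1 (N30°W, 32.6 km): east 32.6 sin 330° = -16.30, north 32.6 cos 330° = 28.23
Current position: (-16.30, 28.23). Target: (-26.9, -9.9). Remaining: Δeast = -10.60, Δnorth = -38.13.
Bearing = atan2(-10.60, -38.13) mod 360° = 195.53°; distance = √((-10.60)² + (-38.13)²) = 39.578 km.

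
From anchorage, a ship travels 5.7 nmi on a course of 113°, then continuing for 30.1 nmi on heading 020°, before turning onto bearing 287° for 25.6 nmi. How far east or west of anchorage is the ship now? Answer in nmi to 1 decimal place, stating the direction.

8.9 nmi west

Leg 1 (113°, 5.7 nmi): east 5.7 sin 113° = 5.25, north 5.7 cos 113° = -2.23
Leg 2 (020°, 30.1 nmi): east 30.1 sin 20° = 10.29, north 30.1 cos 20° = 28.28
Leg 3 (287°, 25.6 nmi): east 25.6 sin 287° = -24.48, north 25.6 cos 287° = 7.48
Net east component: -8.94 nmi.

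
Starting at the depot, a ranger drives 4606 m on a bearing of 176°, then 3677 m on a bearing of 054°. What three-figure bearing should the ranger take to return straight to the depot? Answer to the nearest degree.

Leg 1 (176°, 4606 m): east 4606 sin 176° = 321.30, north 4606 cos 176° = -4594.78
Leg 2 (054°, 3677 m): east 3677 sin 54° = 2974.76, north 3677 cos 54° = 2161.29
Net displacement: 3296.05 east, -2433.49 north. Direction back to start is (-3296.05, 2433.49): bearing = atan2(-3296.05, 2433.49) mod 360° = 306.44° ≈ 306°.

306°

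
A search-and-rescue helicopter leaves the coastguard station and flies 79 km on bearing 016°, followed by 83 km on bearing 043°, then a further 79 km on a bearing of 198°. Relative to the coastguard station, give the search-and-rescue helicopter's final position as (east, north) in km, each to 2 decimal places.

(53.97, 61.51)

Leg 1 (016°, 79 km): east 79 sin 16° = 21.78, north 79 cos 16° = 75.94
Leg 2 (043°, 83 km): east 83 sin 43° = 56.61, north 83 cos 43° = 60.70
Leg 3 (198°, 79 km): east 79 sin 198° = -24.41, north 79 cos 198° = -75.13
Summing: 53.97 km east, 61.51 km north → (53.97, 61.51).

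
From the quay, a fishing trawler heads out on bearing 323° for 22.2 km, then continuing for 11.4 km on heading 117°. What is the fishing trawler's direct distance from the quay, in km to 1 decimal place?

Leg 1 (323°, 22.2 km): east 22.2 sin 323° = -13.36, north 22.2 cos 323° = 17.73
Leg 2 (117°, 11.4 km): east 11.4 sin 117° = 10.16, north 11.4 cos 117° = -5.18
Net: -3.20 east, 12.55 north. Distance = √((-3.20)² + (12.55)²) = 12.956 km.

13.0 km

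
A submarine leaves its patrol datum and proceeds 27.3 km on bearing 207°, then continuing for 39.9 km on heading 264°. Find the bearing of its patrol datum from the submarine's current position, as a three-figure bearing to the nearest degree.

061°

Leg 1 (207°, 27.3 km): east 27.3 sin 207° = -12.39, north 27.3 cos 207° = -24.32
Leg 2 (264°, 39.9 km): east 39.9 sin 264° = -39.68, north 39.9 cos 264° = -4.17
Net displacement: -52.08 east, -28.50 north. Direction back to start is (52.08, 28.50): bearing = atan2(52.08, 28.50) mod 360° = 61.31° ≈ 061°.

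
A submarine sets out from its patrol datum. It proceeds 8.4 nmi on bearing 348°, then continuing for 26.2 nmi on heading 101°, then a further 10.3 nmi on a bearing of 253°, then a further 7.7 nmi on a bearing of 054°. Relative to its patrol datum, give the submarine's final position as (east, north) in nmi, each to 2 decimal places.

Leg 1 (348°, 8.4 nmi): east 8.4 sin 348° = -1.75, north 8.4 cos 348° = 8.22
Leg 2 (101°, 26.2 nmi): east 26.2 sin 101° = 25.72, north 26.2 cos 101° = -5.00
Leg 3 (253°, 10.3 nmi): east 10.3 sin 253° = -9.85, north 10.3 cos 253° = -3.01
Leg 4 (054°, 7.7 nmi): east 7.7 sin 54° = 6.23, north 7.7 cos 54° = 4.53
Summing: 20.35 nmi east, 4.73 nmi north → (20.35, 4.73).

(20.35, 4.73)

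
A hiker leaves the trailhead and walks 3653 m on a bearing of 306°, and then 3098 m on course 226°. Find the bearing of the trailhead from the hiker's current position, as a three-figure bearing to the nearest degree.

Leg 1 (306°, 3653 m): east 3653 sin 306° = -2955.34, north 3653 cos 306° = 2147.18
Leg 2 (226°, 3098 m): east 3098 sin 226° = -2228.51, north 3098 cos 226° = -2152.05
Net displacement: -5183.85 east, -4.87 north. Direction back to start is (5183.85, 4.87): bearing = atan2(5183.85, 4.87) mod 360° = 89.95° ≈ 090°.

090°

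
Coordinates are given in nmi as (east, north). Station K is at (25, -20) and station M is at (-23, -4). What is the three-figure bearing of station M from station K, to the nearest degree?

288°

Δeast = -23 − 25 = -48.00; Δnorth = -4 − -20 = 16.00.
Bearing = atan2(Δeast, Δnorth) mod 360° = 288.43° ≈ 288°.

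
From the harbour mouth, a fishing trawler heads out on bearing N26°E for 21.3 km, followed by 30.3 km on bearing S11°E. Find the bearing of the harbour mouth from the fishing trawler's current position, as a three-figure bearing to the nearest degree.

305°

Leg 1 (N26°E, 21.3 km): east 21.3 sin 26° = 9.34, north 21.3 cos 26° = 19.14
Leg 2 (S11°E, 30.3 km): east 30.3 sin 169° = 5.78, north 30.3 cos 169° = -29.74
Net displacement: 15.12 east, -10.60 north. Direction back to start is (-15.12, 10.60): bearing = atan2(-15.12, 10.60) mod 360° = 305.03° ≈ 305°.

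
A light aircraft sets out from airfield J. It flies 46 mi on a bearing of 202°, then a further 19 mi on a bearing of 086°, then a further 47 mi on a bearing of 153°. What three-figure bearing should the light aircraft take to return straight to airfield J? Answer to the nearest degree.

Leg 1 (202°, 46 mi): east 46 sin 202° = -17.23, north 46 cos 202° = -42.65
Leg 2 (086°, 19 mi): east 19 sin 86° = 18.95, north 19 cos 86° = 1.33
Leg 3 (153°, 47 mi): east 47 sin 153° = 21.34, north 47 cos 153° = -41.88
Net displacement: 23.06 east, -83.20 north. Direction back to start is (-23.06, 83.20): bearing = atan2(-23.06, 83.20) mod 360° = 344.51° ≈ 345°.

345°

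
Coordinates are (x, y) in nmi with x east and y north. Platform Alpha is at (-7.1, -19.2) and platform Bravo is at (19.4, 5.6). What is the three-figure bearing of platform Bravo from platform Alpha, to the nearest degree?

Δeast = 19.4 − -7.1 = 26.50; Δnorth = 5.6 − -19.2 = 24.80.
Bearing = atan2(Δeast, Δnorth) mod 360° = 46.90° ≈ 047°.

047°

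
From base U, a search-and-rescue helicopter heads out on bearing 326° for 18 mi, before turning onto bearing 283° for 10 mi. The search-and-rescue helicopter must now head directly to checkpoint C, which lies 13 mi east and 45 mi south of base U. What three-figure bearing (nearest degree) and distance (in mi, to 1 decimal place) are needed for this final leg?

152°, 70.3 mi

Leg 1 (326°, 18 mi): east 18 sin 326° = -10.07, north 18 cos 326° = 14.92
Leg 2 (283°, 10 mi): east 10 sin 283° = -9.74, north 10 cos 283° = 2.25
Current position: (-19.81, 17.17). Target: (13, -45). Remaining: Δeast = 32.81, Δnorth = -62.17.
Bearing = atan2(32.81, -62.17) mod 360° = 152.18°; distance = √((32.81)² + (-62.17)²) = 70.298 mi.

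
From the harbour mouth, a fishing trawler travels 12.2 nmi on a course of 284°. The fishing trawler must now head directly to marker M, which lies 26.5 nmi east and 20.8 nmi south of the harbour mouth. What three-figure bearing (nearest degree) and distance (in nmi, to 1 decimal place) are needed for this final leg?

122°, 45.1 nmi

Leg 1 (284°, 12.2 nmi): east 12.2 sin 284° = -11.84, north 12.2 cos 284° = 2.95
Current position: (-11.84, 2.95). Target: (26.5, -20.8). Remaining: Δeast = 38.34, Δnorth = -23.75.
Bearing = atan2(38.34, -23.75) mod 360° = 121.78°; distance = √((38.34)² + (-23.75)²) = 45.099 nmi.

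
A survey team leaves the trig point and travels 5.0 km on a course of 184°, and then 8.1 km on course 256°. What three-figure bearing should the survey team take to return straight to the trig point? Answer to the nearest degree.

Leg 1 (184°, 5.0 km): east 5.0 sin 184° = -0.35, north 5.0 cos 184° = -4.99
Leg 2 (256°, 8.1 km): east 8.1 sin 256° = -7.86, north 8.1 cos 256° = -1.96
Net displacement: -8.21 east, -6.95 north. Direction back to start is (8.21, 6.95): bearing = atan2(8.21, 6.95) mod 360° = 49.76° ≈ 050°.

050°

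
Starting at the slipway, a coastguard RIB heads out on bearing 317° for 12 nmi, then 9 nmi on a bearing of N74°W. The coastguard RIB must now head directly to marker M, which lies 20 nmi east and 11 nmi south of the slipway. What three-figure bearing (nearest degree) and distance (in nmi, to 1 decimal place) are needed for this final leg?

121°, 43.0 nmi

Leg 1 (317°, 12 nmi): east 12 sin 317° = -8.18, north 12 cos 317° = 8.78
Leg 2 (N74°W, 9 nmi): east 9 sin 286° = -8.65, north 9 cos 286° = 2.48
Current position: (-16.84, 11.26). Target: (20, -11). Remaining: Δeast = 36.84, Δnorth = -22.26.
Bearing = atan2(36.84, -22.26) mod 360° = 121.14°; distance = √((36.84)² + (-22.26)²) = 43.037 nmi.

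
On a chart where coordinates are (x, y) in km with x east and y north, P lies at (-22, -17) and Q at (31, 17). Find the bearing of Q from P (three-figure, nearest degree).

Δeast = 31 − -22 = 53.00; Δnorth = 17 − -17 = 34.00.
Bearing = atan2(Δeast, Δnorth) mod 360° = 57.32° ≈ 057°.

057°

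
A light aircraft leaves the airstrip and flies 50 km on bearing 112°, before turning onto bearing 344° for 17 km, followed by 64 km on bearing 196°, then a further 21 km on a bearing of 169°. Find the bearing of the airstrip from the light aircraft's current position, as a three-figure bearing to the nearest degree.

342°

Leg 1 (112°, 50 km): east 50 sin 112° = 46.36, north 50 cos 112° = -18.73
Leg 2 (344°, 17 km): east 17 sin 344° = -4.69, north 17 cos 344° = 16.34
Leg 3 (196°, 64 km): east 64 sin 196° = -17.64, north 64 cos 196° = -61.52
Leg 4 (169°, 21 km): east 21 sin 169° = 4.01, north 21 cos 169° = -20.61
Net displacement: 28.04 east, -84.52 north. Direction back to start is (-28.04, 84.52): bearing = atan2(-28.04, 84.52) mod 360° = 341.65° ≈ 342°.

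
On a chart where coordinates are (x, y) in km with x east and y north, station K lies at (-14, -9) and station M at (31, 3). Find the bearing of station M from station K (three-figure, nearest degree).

Δeast = 31 − -14 = 45.00; Δnorth = 3 − -9 = 12.00.
Bearing = atan2(Δeast, Δnorth) mod 360° = 75.07° ≈ 075°.

075°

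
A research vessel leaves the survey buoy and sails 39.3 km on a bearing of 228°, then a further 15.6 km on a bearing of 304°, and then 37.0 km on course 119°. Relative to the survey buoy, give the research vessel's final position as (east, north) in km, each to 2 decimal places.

Leg 1 (228°, 39.3 km): east 39.3 sin 228° = -29.21, north 39.3 cos 228° = -26.30
Leg 2 (304°, 15.6 km): east 15.6 sin 304° = -12.93, north 15.6 cos 304° = 8.72
Leg 3 (119°, 37.0 km): east 37.0 sin 119° = 32.36, north 37.0 cos 119° = -17.94
Summing: -9.78 km east, -35.51 km north → (-9.78, -35.51).

(-9.78, -35.51)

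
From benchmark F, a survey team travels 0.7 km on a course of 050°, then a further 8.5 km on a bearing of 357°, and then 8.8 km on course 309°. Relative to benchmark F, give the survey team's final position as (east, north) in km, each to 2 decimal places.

(-6.75, 14.48)

Leg 1 (050°, 0.7 km): east 0.7 sin 50° = 0.54, north 0.7 cos 50° = 0.45
Leg 2 (357°, 8.5 km): east 8.5 sin 357° = -0.44, north 8.5 cos 357° = 8.49
Leg 3 (309°, 8.8 km): east 8.8 sin 309° = -6.84, north 8.8 cos 309° = 5.54
Summing: -6.75 km east, 14.48 km north → (-6.75, 14.48).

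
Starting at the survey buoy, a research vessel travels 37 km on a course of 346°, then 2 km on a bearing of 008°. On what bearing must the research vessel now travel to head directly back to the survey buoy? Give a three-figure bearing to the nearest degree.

Leg 1 (346°, 37 km): east 37 sin 346° = -8.95, north 37 cos 346° = 35.90
Leg 2 (008°, 2 km): east 2 sin 8° = 0.28, north 2 cos 8° = 1.98
Net displacement: -8.67 east, 37.88 north. Direction back to start is (8.67, -37.88): bearing = atan2(8.67, -37.88) mod 360° = 167.10° ≈ 167°.

167°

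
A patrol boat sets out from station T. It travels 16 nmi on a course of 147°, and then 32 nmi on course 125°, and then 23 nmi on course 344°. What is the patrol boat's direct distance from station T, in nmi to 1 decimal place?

30.2 nmi

Leg 1 (147°, 16 nmi): east 16 sin 147° = 8.71, north 16 cos 147° = -13.42
Leg 2 (125°, 32 nmi): east 32 sin 125° = 26.21, north 32 cos 125° = -18.35
Leg 3 (344°, 23 nmi): east 23 sin 344° = -6.34, north 23 cos 344° = 22.11
Net: 28.59 east, -9.66 north. Distance = √((28.59)² + (-9.66)²) = 30.177 nmi.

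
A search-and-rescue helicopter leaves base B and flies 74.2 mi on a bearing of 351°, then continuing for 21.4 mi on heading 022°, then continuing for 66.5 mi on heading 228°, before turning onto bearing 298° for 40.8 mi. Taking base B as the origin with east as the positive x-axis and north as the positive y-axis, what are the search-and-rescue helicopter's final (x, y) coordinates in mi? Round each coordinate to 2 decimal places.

(-89.03, 67.79)

Leg 1 (351°, 74.2 mi): east 74.2 sin 351° = -11.61, north 74.2 cos 351° = 73.29
Leg 2 (022°, 21.4 mi): east 21.4 sin 22° = 8.02, north 21.4 cos 22° = 19.84
Leg 3 (228°, 66.5 mi): east 66.5 sin 228° = -49.42, north 66.5 cos 228° = -44.50
Leg 4 (298°, 40.8 mi): east 40.8 sin 298° = -36.02, north 40.8 cos 298° = 19.15
Summing: -89.03 mi east, 67.79 mi north → (-89.03, 67.79).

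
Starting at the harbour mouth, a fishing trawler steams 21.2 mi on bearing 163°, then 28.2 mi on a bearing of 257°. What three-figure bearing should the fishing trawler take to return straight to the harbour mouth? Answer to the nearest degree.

Leg 1 (163°, 21.2 mi): east 21.2 sin 163° = 6.20, north 21.2 cos 163° = -20.27
Leg 2 (257°, 28.2 mi): east 28.2 sin 257° = -27.48, north 28.2 cos 257° = -6.34
Net displacement: -21.28 east, -26.62 north. Direction back to start is (21.28, 26.62): bearing = atan2(21.28, 26.62) mod 360° = 38.64° ≈ 039°.

039°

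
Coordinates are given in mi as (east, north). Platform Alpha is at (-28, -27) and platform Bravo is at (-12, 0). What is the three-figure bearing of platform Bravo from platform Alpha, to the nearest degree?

Δeast = -12 − -28 = 16.00; Δnorth = 0 − -27 = 27.00.
Bearing = atan2(Δeast, Δnorth) mod 360° = 30.65° ≈ 031°.

031°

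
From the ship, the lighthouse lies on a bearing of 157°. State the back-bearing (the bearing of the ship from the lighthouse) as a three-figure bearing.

337°

Back-bearing = 157° + 180° = 337°.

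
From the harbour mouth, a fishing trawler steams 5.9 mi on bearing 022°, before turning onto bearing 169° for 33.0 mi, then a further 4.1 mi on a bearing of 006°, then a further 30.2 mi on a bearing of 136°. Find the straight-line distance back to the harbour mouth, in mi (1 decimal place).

Leg 1 (022°, 5.9 mi): east 5.9 sin 22° = 2.21, north 5.9 cos 22° = 5.47
Leg 2 (169°, 33.0 mi): east 33.0 sin 169° = 6.30, north 33.0 cos 169° = -32.39
Leg 3 (006°, 4.1 mi): east 4.1 sin 6° = 0.43, north 4.1 cos 6° = 4.08
Leg 4 (136°, 30.2 mi): east 30.2 sin 136° = 20.98, north 30.2 cos 136° = -21.72
Net: 29.91 east, -44.57 north. Distance = √((29.91)² + (-44.57)²) = 53.678 mi.

53.7 mi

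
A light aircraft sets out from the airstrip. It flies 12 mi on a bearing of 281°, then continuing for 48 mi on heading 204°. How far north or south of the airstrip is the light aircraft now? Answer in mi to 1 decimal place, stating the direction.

41.6 mi south

Leg 1 (281°, 12 mi): east 12 sin 281° = -11.78, north 12 cos 281° = 2.29
Leg 2 (204°, 48 mi): east 48 sin 204° = -19.52, north 48 cos 204° = -43.85
Net north component: -41.56 mi.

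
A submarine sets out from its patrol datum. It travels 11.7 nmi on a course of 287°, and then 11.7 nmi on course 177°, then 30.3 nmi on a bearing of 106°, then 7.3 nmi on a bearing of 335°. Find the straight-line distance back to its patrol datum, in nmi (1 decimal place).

Leg 1 (287°, 11.7 nmi): east 11.7 sin 287° = -11.19, north 11.7 cos 287° = 3.42
Leg 2 (177°, 11.7 nmi): east 11.7 sin 177° = 0.61, north 11.7 cos 177° = -11.68
Leg 3 (106°, 30.3 nmi): east 30.3 sin 106° = 29.13, north 30.3 cos 106° = -8.35
Leg 4 (335°, 7.3 nmi): east 7.3 sin 335° = -3.09, north 7.3 cos 335° = 6.62
Net: 15.46 east, -10.00 north. Distance = √((15.46)² + (-10.00)²) = 18.416 nmi.

18.4 nmi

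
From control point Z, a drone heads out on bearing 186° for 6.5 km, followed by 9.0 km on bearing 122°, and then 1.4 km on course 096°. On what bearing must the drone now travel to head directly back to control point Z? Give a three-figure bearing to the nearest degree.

324°

Leg 1 (186°, 6.5 km): east 6.5 sin 186° = -0.68, north 6.5 cos 186° = -6.46
Leg 2 (122°, 9.0 km): east 9.0 sin 122° = 7.63, north 9.0 cos 122° = -4.77
Leg 3 (096°, 1.4 km): east 1.4 sin 96° = 1.39, north 1.4 cos 96° = -0.15
Net displacement: 8.35 east, -11.38 north. Direction back to start is (-8.35, 11.38): bearing = atan2(-8.35, 11.38) mod 360° = 323.75° ≈ 324°.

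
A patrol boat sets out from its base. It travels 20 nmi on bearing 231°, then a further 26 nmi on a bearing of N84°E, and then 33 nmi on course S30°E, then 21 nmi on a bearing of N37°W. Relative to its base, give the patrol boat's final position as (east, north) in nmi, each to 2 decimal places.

Leg 1 (231°, 20 nmi): east 20 sin 231° = -15.54, north 20 cos 231° = -12.59
Leg 2 (N84°E, 26 nmi): east 26 sin 84° = 25.86, north 26 cos 84° = 2.72
Leg 3 (S30°E, 33 nmi): east 33 sin 150° = 16.50, north 33 cos 150° = -28.58
Leg 4 (N37°W, 21 nmi): east 21 sin 323° = -12.64, north 21 cos 323° = 16.77
Summing: 14.18 nmi east, -21.68 nmi north → (14.18, -21.68).

(14.18, -21.68)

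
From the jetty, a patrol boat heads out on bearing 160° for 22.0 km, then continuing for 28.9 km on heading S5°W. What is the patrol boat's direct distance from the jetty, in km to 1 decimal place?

49.7 km

Leg 1 (160°, 22.0 km): east 22.0 sin 160° = 7.52, north 22.0 cos 160° = -20.67
Leg 2 (S5°W, 28.9 km): east 28.9 sin 185° = -2.52, north 28.9 cos 185° = -28.79
Net: 5.01 east, -49.46 north. Distance = √((5.01)² + (-49.46)²) = 49.716 km.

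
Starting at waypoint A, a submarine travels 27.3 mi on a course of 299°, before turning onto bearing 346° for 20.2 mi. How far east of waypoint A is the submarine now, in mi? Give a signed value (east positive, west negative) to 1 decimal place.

Leg 1 (299°, 27.3 mi): east 27.3 sin 299° = -23.88, north 27.3 cos 299° = 13.24
Leg 2 (346°, 20.2 mi): east 20.2 sin 346° = -4.89, north 20.2 cos 346° = 19.60
Net east component: -28.76 mi.

-28.8 mi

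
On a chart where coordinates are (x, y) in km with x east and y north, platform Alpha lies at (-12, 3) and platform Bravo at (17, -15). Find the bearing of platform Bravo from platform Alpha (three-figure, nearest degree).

122°

Δeast = 17 − -12 = 29.00; Δnorth = -15 − 3 = -18.00.
Bearing = atan2(Δeast, Δnorth) mod 360° = 121.83° ≈ 122°.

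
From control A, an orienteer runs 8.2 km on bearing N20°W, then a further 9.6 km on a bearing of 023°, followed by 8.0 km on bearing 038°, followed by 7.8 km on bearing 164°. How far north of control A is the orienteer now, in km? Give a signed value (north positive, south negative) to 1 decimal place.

Leg 1 (N20°W, 8.2 km): east 8.2 sin 340° = -2.80, north 8.2 cos 340° = 7.71
Leg 2 (023°, 9.6 km): east 9.6 sin 23° = 3.75, north 9.6 cos 23° = 8.84
Leg 3 (038°, 8.0 km): east 8.0 sin 38° = 4.93, north 8.0 cos 38° = 6.30
Leg 4 (164°, 7.8 km): east 7.8 sin 164° = 2.15, north 7.8 cos 164° = -7.50
Net north component: 15.35 km.

15.3 km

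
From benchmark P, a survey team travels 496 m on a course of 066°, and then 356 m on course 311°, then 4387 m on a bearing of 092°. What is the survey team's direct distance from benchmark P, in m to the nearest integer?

4577 m

Leg 1 (066°, 496 m): east 496 sin 66° = 453.12, north 496 cos 66° = 201.74
Leg 2 (311°, 356 m): east 356 sin 311° = -268.68, north 356 cos 311° = 233.56
Leg 3 (092°, 4387 m): east 4387 sin 92° = 4384.33, north 4387 cos 92° = -153.10
Net: 4568.77 east, 282.19 north. Distance = √((4568.77)² + (282.19)²) = 4577.476 m.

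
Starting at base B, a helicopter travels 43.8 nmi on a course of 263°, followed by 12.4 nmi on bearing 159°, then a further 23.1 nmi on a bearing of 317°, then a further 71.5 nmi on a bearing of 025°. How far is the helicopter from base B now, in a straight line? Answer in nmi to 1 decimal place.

69.3 nmi

Leg 1 (263°, 43.8 nmi): east 43.8 sin 263° = -43.47, north 43.8 cos 263° = -5.34
Leg 2 (159°, 12.4 nmi): east 12.4 sin 159° = 4.44, north 12.4 cos 159° = -11.58
Leg 3 (317°, 23.1 nmi): east 23.1 sin 317° = -15.75, north 23.1 cos 317° = 16.89
Leg 4 (025°, 71.5 nmi): east 71.5 sin 25° = 30.22, north 71.5 cos 25° = 64.80
Net: -24.57 east, 64.78 north. Distance = √((-24.57)² + (64.78)²) = 69.283 nmi.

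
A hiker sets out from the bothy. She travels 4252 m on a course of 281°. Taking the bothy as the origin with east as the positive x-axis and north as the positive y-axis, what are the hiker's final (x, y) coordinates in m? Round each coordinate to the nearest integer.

Leg 1 (281°, 4252 m): east 4252 sin 281° = -4173.88, north 4252 cos 281° = 811.32
Summing: -4173.88 m east, 811.32 m north → (-4174, 811).

(-4174, 811)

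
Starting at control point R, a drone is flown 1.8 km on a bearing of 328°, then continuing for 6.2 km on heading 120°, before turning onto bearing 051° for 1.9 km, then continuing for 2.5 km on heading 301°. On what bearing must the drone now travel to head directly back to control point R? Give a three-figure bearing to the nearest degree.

Leg 1 (328°, 1.8 km): east 1.8 sin 328° = -0.95, north 1.8 cos 328° = 1.53
Leg 2 (120°, 6.2 km): east 6.2 sin 120° = 5.37, north 6.2 cos 120° = -3.10
Leg 3 (051°, 1.9 km): east 1.9 sin 51° = 1.48, north 1.9 cos 51° = 1.20
Leg 4 (301°, 2.5 km): east 2.5 sin 301° = -2.14, north 2.5 cos 301° = 1.29
Net displacement: 3.75 east, 0.91 north. Direction back to start is (-3.75, -0.91): bearing = atan2(-3.75, -0.91) mod 360° = 256.36° ≈ 256°.

256°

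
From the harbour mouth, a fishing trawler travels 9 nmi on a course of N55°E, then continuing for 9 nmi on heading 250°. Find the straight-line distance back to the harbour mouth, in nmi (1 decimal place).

2.3 nmi

Leg 1 (N55°E, 9 nmi): east 9 sin 55° = 7.37, north 9 cos 55° = 5.16
Leg 2 (250°, 9 nmi): east 9 sin 250° = -8.46, north 9 cos 250° = -3.08
Net: -1.08 east, 2.08 north. Distance = √((-1.08)² + (2.08)²) = 2.349 nmi.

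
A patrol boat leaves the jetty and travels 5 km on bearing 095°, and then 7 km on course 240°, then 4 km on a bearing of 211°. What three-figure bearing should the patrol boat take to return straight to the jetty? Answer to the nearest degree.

Leg 1 (095°, 5 km): east 5 sin 95° = 4.98, north 5 cos 95° = -0.44
Leg 2 (240°, 7 km): east 7 sin 240° = -6.06, north 7 cos 240° = -3.50
Leg 3 (211°, 4 km): east 4 sin 211° = -2.06, north 4 cos 211° = -3.43
Net displacement: -3.14 east, -7.36 north. Direction back to start is (3.14, 7.36): bearing = atan2(3.14, 7.36) mod 360° = 23.10° ≈ 023°.

023°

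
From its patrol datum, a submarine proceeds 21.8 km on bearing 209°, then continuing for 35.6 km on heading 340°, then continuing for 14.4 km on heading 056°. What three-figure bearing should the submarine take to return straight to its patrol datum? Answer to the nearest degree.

Leg 1 (209°, 21.8 km): east 21.8 sin 209° = -10.57, north 21.8 cos 209° = -19.07
Leg 2 (340°, 35.6 km): east 35.6 sin 340° = -12.18, north 35.6 cos 340° = 33.45
Leg 3 (056°, 14.4 km): east 14.4 sin 56° = 11.94, north 14.4 cos 56° = 8.05
Net displacement: -10.81 east, 22.44 north. Direction back to start is (10.81, -22.44): bearing = atan2(10.81, -22.44) mod 360° = 154.28° ≈ 154°.

154°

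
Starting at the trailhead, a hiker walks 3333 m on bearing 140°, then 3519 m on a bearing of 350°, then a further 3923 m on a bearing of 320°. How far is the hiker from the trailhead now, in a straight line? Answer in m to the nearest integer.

4041 m

Leg 1 (140°, 3333 m): east 3333 sin 140° = 2142.41, north 3333 cos 140° = -2553.23
Leg 2 (350°, 3519 m): east 3519 sin 350° = -611.07, north 3519 cos 350° = 3465.54
Leg 3 (320°, 3923 m): east 3923 sin 320° = -2521.66, north 3923 cos 320° = 3005.19
Net: -990.31 east, 3917.50 north. Distance = √((-990.31)² + (3917.50)²) = 4040.738 m.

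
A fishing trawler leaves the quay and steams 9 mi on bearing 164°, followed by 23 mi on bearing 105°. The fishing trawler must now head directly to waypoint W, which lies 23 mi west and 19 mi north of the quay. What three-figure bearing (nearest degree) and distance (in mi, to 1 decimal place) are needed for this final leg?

305°, 58.3 mi

Leg 1 (164°, 9 mi): east 9 sin 164° = 2.48, north 9 cos 164° = -8.65
Leg 2 (105°, 23 mi): east 23 sin 105° = 22.22, north 23 cos 105° = -5.95
Current position: (24.70, -14.60). Target: (-23, 19). Remaining: Δeast = -47.70, Δnorth = 33.60.
Bearing = atan2(-47.70, 33.60) mod 360° = 305.17°; distance = √((-47.70)² + (33.60)²) = 58.346 mi.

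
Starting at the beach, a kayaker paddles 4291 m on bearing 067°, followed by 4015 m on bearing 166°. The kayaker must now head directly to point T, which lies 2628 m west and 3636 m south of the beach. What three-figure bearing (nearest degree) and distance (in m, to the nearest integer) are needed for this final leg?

259°, 7681 m

Leg 1 (067°, 4291 m): east 4291 sin 67° = 3949.89, north 4291 cos 67° = 1676.63
Leg 2 (166°, 4015 m): east 4015 sin 166° = 971.32, north 4015 cos 166° = -3895.74
Current position: (4921.20, -2219.11). Target: (-2628, -3636). Remaining: Δeast = -7549.20, Δnorth = -1416.89.
Bearing = atan2(-7549.20, -1416.89) mod 360° = 259.37°; distance = √((-7549.20)² + (-1416.89)²) = 7681.018 m.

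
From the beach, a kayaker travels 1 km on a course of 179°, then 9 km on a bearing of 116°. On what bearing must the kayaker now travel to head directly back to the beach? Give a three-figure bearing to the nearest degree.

Leg 1 (179°, 1 km): east 1 sin 179° = 0.02, north 1 cos 179° = -1.00
Leg 2 (116°, 9 km): east 9 sin 116° = 8.09, north 9 cos 116° = -3.95
Net displacement: 8.11 east, -4.95 north. Direction back to start is (-8.11, 4.95): bearing = atan2(-8.11, 4.95) mod 360° = 301.38° ≈ 301°.

301°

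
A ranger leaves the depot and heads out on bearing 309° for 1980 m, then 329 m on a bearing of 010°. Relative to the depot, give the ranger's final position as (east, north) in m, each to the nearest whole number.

Leg 1 (309°, 1980 m): east 1980 sin 309° = -1538.75, north 1980 cos 309° = 1246.05
Leg 2 (010°, 329 m): east 329 sin 10° = 57.13, north 329 cos 10° = 324.00
Summing: -1481.62 m east, 1570.06 m north → (-1482, 1570).

(-1482, 1570)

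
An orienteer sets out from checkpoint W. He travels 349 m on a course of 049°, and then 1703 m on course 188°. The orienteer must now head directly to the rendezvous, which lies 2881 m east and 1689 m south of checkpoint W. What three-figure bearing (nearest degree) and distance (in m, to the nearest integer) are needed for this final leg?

095°, 2864 m

Leg 1 (049°, 349 m): east 349 sin 49° = 263.39, north 349 cos 49° = 228.96
Leg 2 (188°, 1703 m): east 1703 sin 188° = -237.01, north 1703 cos 188° = -1686.43
Current position: (26.38, -1457.46). Target: (2881, -1689). Remaining: Δeast = 2854.62, Δnorth = -231.54.
Bearing = atan2(2854.62, -231.54) mod 360° = 94.64°; distance = √((2854.62)² + (-231.54)²) = 2863.993 m.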